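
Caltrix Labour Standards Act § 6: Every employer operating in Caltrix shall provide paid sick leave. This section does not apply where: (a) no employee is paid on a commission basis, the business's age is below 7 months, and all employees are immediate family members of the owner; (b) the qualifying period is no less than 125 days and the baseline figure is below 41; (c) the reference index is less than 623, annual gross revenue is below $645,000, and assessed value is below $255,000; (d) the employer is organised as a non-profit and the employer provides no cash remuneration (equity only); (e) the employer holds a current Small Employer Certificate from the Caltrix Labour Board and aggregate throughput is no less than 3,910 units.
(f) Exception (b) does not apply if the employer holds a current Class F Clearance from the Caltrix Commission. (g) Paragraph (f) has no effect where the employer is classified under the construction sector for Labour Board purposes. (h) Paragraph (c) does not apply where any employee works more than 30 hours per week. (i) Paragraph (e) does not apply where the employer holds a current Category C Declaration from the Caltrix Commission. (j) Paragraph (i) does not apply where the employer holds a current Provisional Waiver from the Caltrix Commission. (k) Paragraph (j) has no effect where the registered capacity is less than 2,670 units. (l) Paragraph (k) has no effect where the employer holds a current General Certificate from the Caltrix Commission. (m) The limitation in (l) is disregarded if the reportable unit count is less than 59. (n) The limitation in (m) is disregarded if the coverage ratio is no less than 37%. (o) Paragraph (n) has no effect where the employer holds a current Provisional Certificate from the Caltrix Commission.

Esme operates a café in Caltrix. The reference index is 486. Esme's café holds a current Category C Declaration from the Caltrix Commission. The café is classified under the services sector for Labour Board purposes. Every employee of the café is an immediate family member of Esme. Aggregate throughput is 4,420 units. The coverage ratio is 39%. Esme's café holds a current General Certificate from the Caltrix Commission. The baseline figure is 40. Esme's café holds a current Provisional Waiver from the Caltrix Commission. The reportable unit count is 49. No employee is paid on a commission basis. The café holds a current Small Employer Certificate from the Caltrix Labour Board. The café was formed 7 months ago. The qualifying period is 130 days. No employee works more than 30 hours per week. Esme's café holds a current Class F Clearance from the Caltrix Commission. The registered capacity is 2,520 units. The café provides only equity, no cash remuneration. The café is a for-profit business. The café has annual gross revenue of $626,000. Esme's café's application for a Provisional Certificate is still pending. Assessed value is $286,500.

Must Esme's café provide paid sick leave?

Exception (a) fails — the business's age is 7 months, not below 7 months.
Exception (b)'s conditions are all satisfied: the qualifying period is 130 days, meeting the 125 days threshold; the baseline figure is 40, below the 41 limit. But: (f) operates against (b): a current Class F Clearance is held. (g), which would lift (f), is inapplicable — the café is classified under the services sector. So (b) is unavailable.
Exception (c) fails — assessed value is $286,500, not below $255,000.
Exception (d) requires that the employer is organised as a non-profit; but the employer is for-profit, so (d) is unavailable.
All of (e)'s requirements are met (a current Small Employer Certificate is held; aggregate throughput is 4,420 units, meeting the 3,910 units threshold). As to paragraphs (i)–(o): (i) is triggered (a current Category C Declaration is held), but is displaced by (j): (j) is engaged — a current Provisional Waiver is held. (k) operates (the registered capacity is 2,520 units, less than the 2,670 units limit), but is set aside by (l): (l) applies — a current General Certificate is held. (m) would limit (l) — the reportable unit count is 49, less than the 59 limit — but (n) sets (m) aside: (n) operates against (m): the coverage ratio is 39%, meeting the 37% threshold. (o) does not operate here (no current Provisional Certificate is held), so (n) stands. So (e) applies.

No — exception (e) applies; Esme's café is not required to provide paid sick leave.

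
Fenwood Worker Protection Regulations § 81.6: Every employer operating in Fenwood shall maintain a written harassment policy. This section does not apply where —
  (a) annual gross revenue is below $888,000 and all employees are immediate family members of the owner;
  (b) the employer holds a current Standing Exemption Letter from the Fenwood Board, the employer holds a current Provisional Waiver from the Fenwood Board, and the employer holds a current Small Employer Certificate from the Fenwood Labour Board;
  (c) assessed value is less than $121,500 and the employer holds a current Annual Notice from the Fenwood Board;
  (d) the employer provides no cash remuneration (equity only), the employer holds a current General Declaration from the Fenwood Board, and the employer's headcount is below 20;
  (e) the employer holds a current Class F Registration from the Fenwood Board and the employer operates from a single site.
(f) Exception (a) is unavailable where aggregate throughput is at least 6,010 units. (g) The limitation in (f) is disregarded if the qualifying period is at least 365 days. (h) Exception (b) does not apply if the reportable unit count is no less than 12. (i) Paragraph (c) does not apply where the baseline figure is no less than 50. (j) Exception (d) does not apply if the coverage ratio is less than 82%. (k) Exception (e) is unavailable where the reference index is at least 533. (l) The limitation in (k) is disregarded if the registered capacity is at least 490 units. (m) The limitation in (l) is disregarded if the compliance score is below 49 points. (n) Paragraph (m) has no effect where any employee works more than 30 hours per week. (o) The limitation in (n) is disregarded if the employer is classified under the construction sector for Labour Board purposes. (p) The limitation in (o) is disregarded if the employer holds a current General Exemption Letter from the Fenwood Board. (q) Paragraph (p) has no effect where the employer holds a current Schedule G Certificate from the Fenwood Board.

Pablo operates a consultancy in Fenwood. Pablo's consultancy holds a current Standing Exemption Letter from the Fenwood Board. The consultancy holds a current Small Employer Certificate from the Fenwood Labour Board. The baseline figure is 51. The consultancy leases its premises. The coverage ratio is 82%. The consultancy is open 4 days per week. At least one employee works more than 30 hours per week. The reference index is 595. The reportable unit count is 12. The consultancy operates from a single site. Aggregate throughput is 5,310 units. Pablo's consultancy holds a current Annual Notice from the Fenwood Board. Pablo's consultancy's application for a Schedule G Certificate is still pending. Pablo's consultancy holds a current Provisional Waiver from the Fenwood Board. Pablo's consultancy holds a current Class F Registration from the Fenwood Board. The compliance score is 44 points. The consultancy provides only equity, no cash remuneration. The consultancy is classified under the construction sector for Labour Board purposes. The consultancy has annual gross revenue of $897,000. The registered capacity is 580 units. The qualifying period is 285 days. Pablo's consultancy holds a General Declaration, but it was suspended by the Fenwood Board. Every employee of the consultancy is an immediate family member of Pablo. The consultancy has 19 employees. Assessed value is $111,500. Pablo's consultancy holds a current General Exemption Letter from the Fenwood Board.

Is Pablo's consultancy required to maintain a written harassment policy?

No — exception (e) applies; Pablo's consultancy is not required to maintain a written harassment policy.

Exception (a) does not apply: annual gross revenue is $897,000, not below $888,000.
Exception (b) is satisfied on its face — a current Standing Exemption Letter is held; a current Provisional Waiver is held; a current Small Employer Certificate is held. Turning to paragraph (h): (h) is triggered — the reportable unit count is 12, meeting the 12 threshold. (b) is therefore removed.
Exception (c): assessed value is $111,500, less than the $121,500 limit; a current Annual Notice is held — every condition holds. But: (i) operates against (c): the baseline figure is 51, meeting the 50 threshold. So (c) is unavailable.
Exception (d) fails — no current General Declaration is held.
All of (e)'s requirements are met (a current Class F Registration is held; the employer operates from a single site). As to paragraphs (k)–(q): (k) operates (the reference index is 595, meeting the 533 threshold), but is overridden by (l): (l) operates against (k): the registered capacity is 580 units, meeting the 490 units threshold. (m) applies (the compliance score is 44 points, below the 49 points limit), but is overridden by (n): (n) operates against (m): at least one employee exceeds 30 hours/week. (o) would limit (n) — the consultancy is classified under the construction sector — but (p) sets (o) aside: (p) operates against (o): a current General Exemption Letter is held. (q) is not engaged (no current Schedule G Certificate is held), so (p) stands. Exception (e) stands.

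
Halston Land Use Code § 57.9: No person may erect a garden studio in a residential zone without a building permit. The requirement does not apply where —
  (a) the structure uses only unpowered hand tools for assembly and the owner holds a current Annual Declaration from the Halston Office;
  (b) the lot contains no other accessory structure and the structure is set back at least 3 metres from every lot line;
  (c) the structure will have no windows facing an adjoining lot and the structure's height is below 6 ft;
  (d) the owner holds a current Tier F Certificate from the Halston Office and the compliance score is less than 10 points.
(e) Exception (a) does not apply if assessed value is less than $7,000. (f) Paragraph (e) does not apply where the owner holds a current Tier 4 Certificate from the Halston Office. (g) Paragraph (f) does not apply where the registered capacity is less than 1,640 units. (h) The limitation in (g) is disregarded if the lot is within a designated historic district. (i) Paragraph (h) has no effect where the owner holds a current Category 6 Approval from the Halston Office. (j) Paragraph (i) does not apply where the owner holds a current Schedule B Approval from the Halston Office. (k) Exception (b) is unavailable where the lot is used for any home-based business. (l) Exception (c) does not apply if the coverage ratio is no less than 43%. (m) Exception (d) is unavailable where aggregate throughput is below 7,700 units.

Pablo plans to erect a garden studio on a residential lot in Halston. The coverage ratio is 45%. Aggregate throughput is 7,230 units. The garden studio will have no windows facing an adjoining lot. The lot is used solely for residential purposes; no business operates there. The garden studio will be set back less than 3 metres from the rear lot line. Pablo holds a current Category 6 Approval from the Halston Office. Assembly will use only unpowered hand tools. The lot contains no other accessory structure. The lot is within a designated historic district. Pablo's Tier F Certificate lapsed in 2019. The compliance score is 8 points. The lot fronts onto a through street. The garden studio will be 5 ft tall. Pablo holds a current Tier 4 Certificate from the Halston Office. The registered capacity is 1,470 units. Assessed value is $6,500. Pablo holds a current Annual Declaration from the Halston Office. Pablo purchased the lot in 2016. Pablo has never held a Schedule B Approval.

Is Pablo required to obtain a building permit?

Yes — Pablo must obtain a building permit.

All of (a)'s requirements are met (assembly uses only hand tools; a current Annual Declaration is held). But: (e) operates against (a): assessed value is $6,500, less than the $7,000 limit. (f) is triggered (a current Tier 4 Certificate is held), but is overridden by (g): (g) is engaged — the registered capacity is 1,470 units, less than the 1,640 units limit. (h) is triggered (the lot is in a historic district), but is itself disapplied by (i): (i) is triggered — a current Category 6 Approval is held. (j), which would lift (i), is not engaged — there is no Schedule B Approval in force. So (a) is unavailable.
Exception (b) requires that the structure is set back at least 3 metres from every lot line; but the rear setback is under 3 m, so (b) is unavailable.
Exception (c): no windows face an adjoining lot; the structure's height is 5 ft, below the 6 ft limit — every condition holds. But applying paragraph (l): (l) is engaged — the coverage ratio is 45%, meeting the 43% threshold. So (c) is unavailable.
Exception (d) requires that the owner holds a current Tier F Certificate from the Halston Office; but no current Tier F Certificate is held, so (d) is unavailable.
No exception applies. The general rule governs.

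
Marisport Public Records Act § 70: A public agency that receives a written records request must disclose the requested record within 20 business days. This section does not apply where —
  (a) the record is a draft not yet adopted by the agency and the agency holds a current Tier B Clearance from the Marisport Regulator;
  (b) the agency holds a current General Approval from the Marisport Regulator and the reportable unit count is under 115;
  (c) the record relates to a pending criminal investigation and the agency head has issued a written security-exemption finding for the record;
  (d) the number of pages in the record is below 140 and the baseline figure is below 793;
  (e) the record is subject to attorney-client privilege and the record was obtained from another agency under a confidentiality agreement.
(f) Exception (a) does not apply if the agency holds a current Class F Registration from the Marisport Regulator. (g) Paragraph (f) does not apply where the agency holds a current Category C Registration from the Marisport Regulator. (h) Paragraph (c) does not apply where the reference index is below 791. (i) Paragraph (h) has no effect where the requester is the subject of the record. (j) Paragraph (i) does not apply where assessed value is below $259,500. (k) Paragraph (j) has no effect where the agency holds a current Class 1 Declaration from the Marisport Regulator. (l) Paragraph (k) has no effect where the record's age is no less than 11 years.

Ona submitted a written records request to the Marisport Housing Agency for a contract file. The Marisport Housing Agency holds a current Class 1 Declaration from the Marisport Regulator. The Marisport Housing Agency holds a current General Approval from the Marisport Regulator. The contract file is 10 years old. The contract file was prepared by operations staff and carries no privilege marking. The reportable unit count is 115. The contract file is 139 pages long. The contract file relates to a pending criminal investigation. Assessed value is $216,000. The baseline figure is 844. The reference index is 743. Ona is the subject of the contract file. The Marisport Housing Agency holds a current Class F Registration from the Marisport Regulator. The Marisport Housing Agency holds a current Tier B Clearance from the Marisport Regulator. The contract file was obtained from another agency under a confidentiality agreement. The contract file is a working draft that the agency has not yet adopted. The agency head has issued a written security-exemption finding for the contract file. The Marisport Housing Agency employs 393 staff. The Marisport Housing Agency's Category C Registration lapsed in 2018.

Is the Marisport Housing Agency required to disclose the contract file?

Exception (a): the contract file is an unadopted draft; a current Tier B Clearance is held — every condition holds. Turning to paragraphs (f)–(g): (f) operates against (a): a current Class F Registration is held. (g), which would lift (f), does not operate here — there is no Category C Registration in force. Exception (a) does not apply.
Exception (b) requires that the reportable unit count is under 115; but the reportable unit count is 115, not under 115, so (b) is unavailable.
All of (c)'s requirements are met (the contract file relates to a pending investigation; a written security-exemption finding has been issued). Considering the limiting provisions: (h) is engaged (the reference index is 743, below the 791 limit), but is set aside by (i): (i) applies — Ona is the subject of the contract file. (j) applies (assessed value is $216,000, below the $259,500 limit), but is overridden by (k): (k) operates against (j): a current Class 1 Declaration is held. (l) is not triggered (the record's age is 10 years, short of 11 years), so (k) stands. So (c) applies.
Exception (d) does not apply: the baseline figure is 844, not below 793.
Exception (e) does not apply: the contract file carries no privilege marking.

No — exception (c) applies; the Marisport Housing Agency is not required to disclose the contract file.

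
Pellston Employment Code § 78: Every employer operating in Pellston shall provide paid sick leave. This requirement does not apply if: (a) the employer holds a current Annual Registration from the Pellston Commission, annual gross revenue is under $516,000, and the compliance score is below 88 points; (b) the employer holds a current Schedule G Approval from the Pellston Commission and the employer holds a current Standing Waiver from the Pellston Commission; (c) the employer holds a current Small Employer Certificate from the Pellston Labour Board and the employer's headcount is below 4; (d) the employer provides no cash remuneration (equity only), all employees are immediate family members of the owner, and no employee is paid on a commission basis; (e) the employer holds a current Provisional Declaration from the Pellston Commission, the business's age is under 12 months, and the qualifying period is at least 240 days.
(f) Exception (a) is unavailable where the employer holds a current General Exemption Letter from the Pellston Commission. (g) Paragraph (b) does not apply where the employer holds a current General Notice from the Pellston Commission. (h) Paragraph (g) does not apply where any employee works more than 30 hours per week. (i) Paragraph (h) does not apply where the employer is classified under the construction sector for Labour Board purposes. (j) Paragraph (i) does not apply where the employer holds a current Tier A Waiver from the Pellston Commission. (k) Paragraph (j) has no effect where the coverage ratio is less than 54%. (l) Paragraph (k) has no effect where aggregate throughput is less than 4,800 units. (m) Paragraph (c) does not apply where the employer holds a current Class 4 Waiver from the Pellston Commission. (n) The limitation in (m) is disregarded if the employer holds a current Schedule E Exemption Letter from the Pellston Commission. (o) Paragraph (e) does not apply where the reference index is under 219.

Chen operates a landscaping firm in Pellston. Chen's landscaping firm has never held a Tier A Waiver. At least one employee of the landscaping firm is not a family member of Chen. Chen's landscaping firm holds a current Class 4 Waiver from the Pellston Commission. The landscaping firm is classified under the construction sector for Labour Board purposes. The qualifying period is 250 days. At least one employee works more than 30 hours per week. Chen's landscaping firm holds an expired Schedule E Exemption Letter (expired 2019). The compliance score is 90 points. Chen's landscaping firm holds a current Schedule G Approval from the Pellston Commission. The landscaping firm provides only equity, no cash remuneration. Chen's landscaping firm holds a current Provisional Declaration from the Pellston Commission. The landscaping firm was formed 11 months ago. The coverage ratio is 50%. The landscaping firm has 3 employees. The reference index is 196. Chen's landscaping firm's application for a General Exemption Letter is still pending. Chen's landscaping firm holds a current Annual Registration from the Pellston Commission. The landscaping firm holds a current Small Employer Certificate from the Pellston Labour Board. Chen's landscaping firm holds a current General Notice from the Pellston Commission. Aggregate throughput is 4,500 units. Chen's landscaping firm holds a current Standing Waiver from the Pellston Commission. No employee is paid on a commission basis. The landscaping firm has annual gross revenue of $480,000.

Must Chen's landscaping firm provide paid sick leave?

Yes — Chen's landscaping firm must provide paid sick leave.

Exception (a) does not apply: the compliance score is 90 points, not below 88 points.
Exception (b): a current Schedule G Approval is held; a current Standing Waiver is held — every condition holds. But applying paragraphs (g)–(l): (g) applies — a current General Notice is held. (h) is triggered (at least one employee exceeds 30 hours/week), but is itself disapplied by (i): (i) is triggered — the landscaping firm is classified under the construction sector. (j), which would lift (i), does not operate here — there is no Tier A Waiver in force. So (b) is unavailable.
Exception (c)'s conditions are all satisfied: a current Small Employer Certificate is held; the employer's headcount is 3, below the 4 limit. But: (m) operates against (c): a current Class 4 Waiver is held. (n) is not triggered (the Schedule E Exemption Letter is not current), so (m) stands. So (c) is unavailable.
Exception (d) requires that all employees are immediate family members of the owner; but at least one employee is not a family member, so (d) is unavailable.
Exception (e) is satisfied on its face — a current Provisional Declaration is held; the business's age is 11 months, under the 12 months limit; the qualifying period is 250 days, meeting the 240 days threshold. But: (o) operates against (e): the reference index is 196, under the 219 limit. So (e) is unavailable.
No exception applies. The general rule governs.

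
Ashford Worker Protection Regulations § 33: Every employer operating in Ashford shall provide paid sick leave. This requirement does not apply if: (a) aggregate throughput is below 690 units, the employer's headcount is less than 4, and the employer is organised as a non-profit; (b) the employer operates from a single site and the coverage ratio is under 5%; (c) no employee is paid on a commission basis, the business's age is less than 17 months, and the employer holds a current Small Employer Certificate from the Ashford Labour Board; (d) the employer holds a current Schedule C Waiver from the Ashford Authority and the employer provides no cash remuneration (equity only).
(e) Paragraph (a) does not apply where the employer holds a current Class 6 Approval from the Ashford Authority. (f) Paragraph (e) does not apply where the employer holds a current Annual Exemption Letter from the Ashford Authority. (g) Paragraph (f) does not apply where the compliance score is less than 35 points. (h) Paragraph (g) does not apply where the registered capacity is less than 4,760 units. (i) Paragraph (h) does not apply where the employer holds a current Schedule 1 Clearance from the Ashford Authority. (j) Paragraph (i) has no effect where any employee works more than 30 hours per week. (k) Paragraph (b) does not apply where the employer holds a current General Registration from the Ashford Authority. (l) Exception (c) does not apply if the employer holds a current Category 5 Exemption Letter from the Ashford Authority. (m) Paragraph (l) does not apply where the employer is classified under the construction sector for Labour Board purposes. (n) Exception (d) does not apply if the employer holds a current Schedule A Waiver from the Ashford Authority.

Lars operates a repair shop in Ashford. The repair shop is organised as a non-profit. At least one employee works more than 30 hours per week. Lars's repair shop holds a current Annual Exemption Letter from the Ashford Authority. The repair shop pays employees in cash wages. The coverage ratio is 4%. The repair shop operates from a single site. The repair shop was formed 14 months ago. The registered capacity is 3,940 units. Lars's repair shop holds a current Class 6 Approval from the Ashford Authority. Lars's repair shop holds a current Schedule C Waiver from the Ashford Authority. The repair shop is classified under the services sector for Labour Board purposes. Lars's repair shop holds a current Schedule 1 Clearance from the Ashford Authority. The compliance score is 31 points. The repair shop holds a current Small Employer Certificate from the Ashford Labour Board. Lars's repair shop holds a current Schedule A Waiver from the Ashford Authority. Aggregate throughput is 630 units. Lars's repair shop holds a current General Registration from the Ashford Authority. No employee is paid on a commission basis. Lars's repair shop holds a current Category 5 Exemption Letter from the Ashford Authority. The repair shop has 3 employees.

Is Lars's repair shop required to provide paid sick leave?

No — exception (a) applies; Lars's repair shop is not required to provide paid sick leave.

Exception (a) is satisfied on its face — aggregate throughput is 630 units, below the 690 units limit; the employer's headcount is 3, less than the 4 limit; the employer is a non-profit. Under paragraphs (e)–(j): (e) would limit (a) — a current Class 6 Approval is held — but (f) sets (e) aside: (f) operates against (e): a current Annual Exemption Letter is held. (g) would limit (f) — the compliance score is 31 points, less than the 35 points limit — but (h) sets (g) aside: (h) operates against (g): the registered capacity is 3,940 units, less than the 4,760 units limit. (i) would limit (h) — a current Schedule 1 Clearance is held — but (j) sets (i) aside: (j) is engaged — at least one employee exceeds 30 hours/week. So (a) applies.
Exception (b): the employer operates from a single site; the coverage ratio is 4%, under the 5% limit — every condition holds. However, paragraph (k) must be considered: (k) is engaged — a current General Registration is held. So (b) is unavailable.
Exception (c)'s conditions are all satisfied: no employee is paid on commission; the business's age is 14 months, less than the 17 months limit; a current Small Employer Certificate is held. Turning to paragraphs (l)–(m): (l) operates against (c): a current Category 5 Exemption Letter is held. (m), which would lift (l), is not triggered — the repair shop is classified under the services sector. So (c) is unavailable.
Exception (d) fails — employees are paid cash wages.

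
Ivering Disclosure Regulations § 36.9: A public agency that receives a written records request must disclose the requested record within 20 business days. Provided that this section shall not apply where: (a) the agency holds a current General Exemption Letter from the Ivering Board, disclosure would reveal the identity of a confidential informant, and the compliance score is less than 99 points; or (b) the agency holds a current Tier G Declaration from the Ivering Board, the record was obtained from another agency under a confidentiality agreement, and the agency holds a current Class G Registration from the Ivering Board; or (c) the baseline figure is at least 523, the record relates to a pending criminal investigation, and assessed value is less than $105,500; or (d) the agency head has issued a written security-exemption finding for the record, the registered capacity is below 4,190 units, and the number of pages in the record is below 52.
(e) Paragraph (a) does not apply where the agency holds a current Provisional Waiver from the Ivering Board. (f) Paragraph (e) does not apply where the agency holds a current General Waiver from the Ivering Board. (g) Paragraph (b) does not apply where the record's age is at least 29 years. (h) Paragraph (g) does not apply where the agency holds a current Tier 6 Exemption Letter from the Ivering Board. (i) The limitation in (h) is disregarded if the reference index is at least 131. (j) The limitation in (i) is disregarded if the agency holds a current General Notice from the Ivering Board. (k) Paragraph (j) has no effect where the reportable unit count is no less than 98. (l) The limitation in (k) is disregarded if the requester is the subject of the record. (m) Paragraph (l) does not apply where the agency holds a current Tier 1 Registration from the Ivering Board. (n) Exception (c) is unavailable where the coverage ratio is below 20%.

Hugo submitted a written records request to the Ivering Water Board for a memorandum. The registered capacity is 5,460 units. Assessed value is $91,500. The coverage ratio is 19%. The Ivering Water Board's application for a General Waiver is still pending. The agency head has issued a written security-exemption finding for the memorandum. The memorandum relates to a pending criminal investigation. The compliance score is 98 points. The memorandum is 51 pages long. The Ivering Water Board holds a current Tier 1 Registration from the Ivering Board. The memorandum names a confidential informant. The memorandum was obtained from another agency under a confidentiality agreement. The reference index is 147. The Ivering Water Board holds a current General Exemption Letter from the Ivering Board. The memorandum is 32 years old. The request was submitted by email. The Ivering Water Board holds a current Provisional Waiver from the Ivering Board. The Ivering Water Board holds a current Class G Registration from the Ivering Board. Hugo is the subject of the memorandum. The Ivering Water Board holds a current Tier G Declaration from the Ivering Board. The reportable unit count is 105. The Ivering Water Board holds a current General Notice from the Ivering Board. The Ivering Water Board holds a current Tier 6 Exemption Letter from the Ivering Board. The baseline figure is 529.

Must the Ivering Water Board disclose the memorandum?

Exception (a) is satisfied on its face — a current General Exemption Letter is held; the memorandum names a confidential informant; the compliance score is 98 points, less than the 99 points limit. But: (e) applies — a current Provisional Waiver is held. (f) is inapplicable (the General Waiver is not current), so (e) stands. (a) is therefore removed.
Exception (b)'s conditions are all satisfied: a current Tier G Declaration is held; the memorandum was obtained under a confidentiality agreement; a current Class G Registration is held. But: (g) operates — the record's age is 32 years, meeting the 29 years threshold. (h) would limit (g) — a current Tier 6 Exemption Letter is held — but (i) sets (h) aside: (i) is engaged — the reference index is 147, meeting the 131 threshold. (j) is engaged (a current General Notice is held), but is displaced by (k): (k) operates — the reportable unit count is 105, meeting the 98 threshold. (l) applies (Hugo is the subject of the memorandum), but is set aside by (m): (m) operates against (l): a current Tier 1 Registration is held. So (b) is unavailable.
Exception (c)'s conditions are all satisfied: the baseline figure is 529, meeting the 523 threshold; the memorandum relates to a pending investigation; assessed value is $91,500, less than the $105,500 limit. But applying paragraph (n): (n) is engaged — the coverage ratio is 19%, below the 20% limit. (c) is therefore removed.
Exception (d) does not apply: the registered capacity is 5,460 units, not below 4,190 units.
None of the exceptions is available; § 36.9 applies in full.

Yes — the Ivering Water Board must disclose the memorandum.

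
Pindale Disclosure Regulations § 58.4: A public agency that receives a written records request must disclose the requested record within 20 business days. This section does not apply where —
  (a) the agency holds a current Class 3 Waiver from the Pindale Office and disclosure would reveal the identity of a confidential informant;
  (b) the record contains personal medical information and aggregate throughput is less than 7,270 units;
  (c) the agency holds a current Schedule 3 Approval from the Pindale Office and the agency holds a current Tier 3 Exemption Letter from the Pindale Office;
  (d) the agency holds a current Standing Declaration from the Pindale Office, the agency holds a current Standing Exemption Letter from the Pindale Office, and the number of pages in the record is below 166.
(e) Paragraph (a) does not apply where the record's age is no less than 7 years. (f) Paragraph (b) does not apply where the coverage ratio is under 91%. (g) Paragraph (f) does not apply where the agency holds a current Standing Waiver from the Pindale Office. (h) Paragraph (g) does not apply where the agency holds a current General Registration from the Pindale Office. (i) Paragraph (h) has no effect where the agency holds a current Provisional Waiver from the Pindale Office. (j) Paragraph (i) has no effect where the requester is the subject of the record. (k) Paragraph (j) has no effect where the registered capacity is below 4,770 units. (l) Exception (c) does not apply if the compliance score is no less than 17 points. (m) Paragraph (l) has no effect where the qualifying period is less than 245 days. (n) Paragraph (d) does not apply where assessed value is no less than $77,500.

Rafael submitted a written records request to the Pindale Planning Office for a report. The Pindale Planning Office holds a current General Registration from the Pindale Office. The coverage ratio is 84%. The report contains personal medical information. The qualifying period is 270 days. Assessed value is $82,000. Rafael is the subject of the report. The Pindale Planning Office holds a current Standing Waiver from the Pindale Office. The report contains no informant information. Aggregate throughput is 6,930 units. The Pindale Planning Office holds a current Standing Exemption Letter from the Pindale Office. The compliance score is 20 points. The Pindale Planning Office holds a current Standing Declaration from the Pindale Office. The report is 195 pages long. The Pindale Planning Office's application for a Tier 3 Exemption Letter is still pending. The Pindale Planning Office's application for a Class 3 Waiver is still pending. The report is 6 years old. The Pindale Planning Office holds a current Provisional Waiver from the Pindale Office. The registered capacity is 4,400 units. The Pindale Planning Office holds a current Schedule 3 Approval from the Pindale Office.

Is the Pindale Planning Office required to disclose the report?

Exception (a) does not apply: no current Class 3 Waiver is held.
All of (b)'s requirements are met (the report contains personal medical information; aggregate throughput is 6,930 units, less than the 7,270 units limit). As to paragraphs (f)–(k): (f) would limit (b) — the coverage ratio is 84%, under the 91% limit — but (g) sets (f) aside: (g) operates against (f): a current Standing Waiver is held. (h) would limit (g) — a current General Registration is held — but (i) sets (h) aside: (i) is engaged — a current Provisional Waiver is held. (j) would limit (i) — Rafael is the subject of the report — but (k) sets (j) aside: (k) operates against (j): the registered capacity is 4,400 units, below the 4,770 units limit. So (b) applies.
Exception (c) does not apply: there is no Tier 3 Exemption Letter in force.
Exception (d) does not apply: the number of pages in the record is 195, not below 166.

No — exception (b) applies; the Pindale Planning Office is not required to disclose the report.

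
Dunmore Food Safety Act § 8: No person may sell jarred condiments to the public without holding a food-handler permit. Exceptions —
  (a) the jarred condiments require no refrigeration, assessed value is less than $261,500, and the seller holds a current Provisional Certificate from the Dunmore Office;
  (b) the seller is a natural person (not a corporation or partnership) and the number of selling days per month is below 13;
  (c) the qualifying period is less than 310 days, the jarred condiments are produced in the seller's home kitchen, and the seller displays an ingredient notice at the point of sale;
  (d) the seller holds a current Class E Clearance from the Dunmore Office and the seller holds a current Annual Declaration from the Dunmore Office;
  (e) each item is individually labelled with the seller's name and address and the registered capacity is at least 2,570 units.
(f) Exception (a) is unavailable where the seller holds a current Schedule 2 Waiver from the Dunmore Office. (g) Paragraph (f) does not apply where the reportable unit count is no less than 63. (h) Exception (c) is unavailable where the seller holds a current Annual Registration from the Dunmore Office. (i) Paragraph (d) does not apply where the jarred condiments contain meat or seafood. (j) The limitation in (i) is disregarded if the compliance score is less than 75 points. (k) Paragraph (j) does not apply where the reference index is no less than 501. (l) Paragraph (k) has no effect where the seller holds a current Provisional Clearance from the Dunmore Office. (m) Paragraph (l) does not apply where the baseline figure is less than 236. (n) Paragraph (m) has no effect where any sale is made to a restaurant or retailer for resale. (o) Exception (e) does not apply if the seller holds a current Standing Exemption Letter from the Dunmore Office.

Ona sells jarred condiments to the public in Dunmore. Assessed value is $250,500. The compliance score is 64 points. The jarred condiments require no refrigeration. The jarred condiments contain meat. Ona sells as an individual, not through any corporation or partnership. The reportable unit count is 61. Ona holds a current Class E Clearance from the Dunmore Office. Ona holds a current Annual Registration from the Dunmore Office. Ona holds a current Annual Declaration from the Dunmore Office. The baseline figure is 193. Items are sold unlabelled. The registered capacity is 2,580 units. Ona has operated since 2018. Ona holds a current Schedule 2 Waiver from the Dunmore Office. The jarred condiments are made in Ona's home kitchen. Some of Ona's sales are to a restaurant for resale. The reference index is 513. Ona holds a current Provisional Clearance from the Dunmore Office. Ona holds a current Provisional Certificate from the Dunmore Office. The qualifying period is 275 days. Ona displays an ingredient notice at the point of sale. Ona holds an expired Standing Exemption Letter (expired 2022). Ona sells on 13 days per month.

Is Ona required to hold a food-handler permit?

No — exception (d) applies; Ona is not required to hold a food-handler permit.

Exception (a): the jarred condiments are shelf-stable; assessed value is $250,500, less than the $261,500 limit; a current Provisional Certificate is held — every condition holds. However, paragraphs (f)–(g) must be considered: (f) is engaged — a current Schedule 2 Waiver is held. (g), which would lift (f), does not operate here — the reportable unit count is 61, short of 63. Exception (a) does not apply.
Exception (b) fails — the number of selling days per month is 13, not below 13.
All of (c)'s requirements are met (the qualifying period is 275 days, less than the 310 days limit; the jarred condiments are home-kitchen produced; an ingredient notice is displayed). But applying paragraph (h): (h) applies — a current Annual Registration is held. (c) is therefore removed.
All of (d)'s requirements are met (a current Class E Clearance is held; a current Annual Declaration is held). As to paragraphs (i)–(n): (i) is engaged (the jarred condiments contain meat), but is set aside by (j): (j) operates against (i): the compliance score is 64 points, less than the 75 points limit. (k) is triggered (the reference index is 513, meeting the 501 threshold), but yields to (l): (l) is triggered — a current Provisional Clearance is held. (m) is engaged (the baseline figure is 193, less than the 236 limit), but is overridden by (n): (n) operates against (m): some sales are to a restaurant for resale. So (d) applies.
Exception (e) does not apply: items are sold unlabelled.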